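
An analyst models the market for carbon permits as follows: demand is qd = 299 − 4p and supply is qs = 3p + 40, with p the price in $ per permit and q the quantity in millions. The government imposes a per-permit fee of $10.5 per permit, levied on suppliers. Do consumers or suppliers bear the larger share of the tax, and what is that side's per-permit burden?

Suppliers bear the larger share: $6 per permit.

Without the tax, 299 − 4p = 3p + 40 gives 7p = 259, so p* = $37 and q* = 151.
With the tax collected from suppliers, supply shifts: qs = 3(p − 10.5) + 40.
Solving gives q = 133 with consumers paying $41.5 and suppliers receiving $31 (the $10.5 wedge).
Per-permit burden: consumers $4.5, suppliers $6.
Suppliers take the larger share because supply is less price-elastic here (demand slope 4 vs supply slope 3).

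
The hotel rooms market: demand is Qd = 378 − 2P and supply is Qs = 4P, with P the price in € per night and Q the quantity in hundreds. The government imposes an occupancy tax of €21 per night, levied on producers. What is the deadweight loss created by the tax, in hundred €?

Without the tax, 378 − 2P = 4P gives 6P = 378, so P* = €63 and Q* = 252.
With the tax collected from producers, supply shifts: Qs = 4(P − 21).
New equilibrium: consumers pay €77, producers receive €56, Q = 224. (Wedge: Pb − Ps = 21.)
Quantity falls by |ΔQ| = |252 − 224| = 28.
DWL = ½ · t · |ΔQ| = ½ · 21 · 28 = €294.

Deadweight loss = €294 hundred.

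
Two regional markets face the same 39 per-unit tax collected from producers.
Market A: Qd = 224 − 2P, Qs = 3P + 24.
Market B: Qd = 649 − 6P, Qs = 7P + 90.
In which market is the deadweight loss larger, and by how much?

Market A: pre-tax P* = 40, Q* = 144; post-tax Q = 97.2; deadweight loss = 912.6.
Market B: pre-tax P* = 43, Q* = 391; post-tax Q = 265; deadweight loss = 2457.
Difference: 912.6 vs 2457 → market B is larger by 1544.4.

Market B, by 1544.4.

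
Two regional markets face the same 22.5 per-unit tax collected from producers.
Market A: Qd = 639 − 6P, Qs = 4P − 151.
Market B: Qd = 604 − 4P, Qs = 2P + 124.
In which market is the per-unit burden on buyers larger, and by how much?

Market A: pre-tax P* = 79, Q* = 165; post-tax Q = 111; per-unit burden on buyers = 9.
Market B: pre-tax P* = 80, Q* = 284; post-tax Q = 254; per-unit burden on buyers = 7.5.
Difference: 9 vs 7.5 → market A is larger by 1.5.

Market A, by 1.5.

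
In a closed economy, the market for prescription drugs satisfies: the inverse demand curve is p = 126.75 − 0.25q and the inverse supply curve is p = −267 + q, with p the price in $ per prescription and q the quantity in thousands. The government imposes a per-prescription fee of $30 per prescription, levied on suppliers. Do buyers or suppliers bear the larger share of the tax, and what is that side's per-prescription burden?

Inverting to q(p) form: qd = 507 − 4p; qs = p + 267.
Without the tax, 507 − 4p = p + 267 gives 5p = 240, so p* = $48 and q* = 315.
With the tax collected from suppliers, supply shifts: qs = (p − 30) + 267.
New equilibrium: buyers pay $54, suppliers receive $24, q = 291. (Wedge: pb − ps = 30.)
Per-prescription burden: buyers $6, suppliers $24.
Suppliers take the larger share because supply is less price-elastic here (demand slope 4 vs supply slope 1).
The less price-elastic side of the market bears the larger share of a per-unit tax.

Suppliers bear the larger share: $24 per prescription.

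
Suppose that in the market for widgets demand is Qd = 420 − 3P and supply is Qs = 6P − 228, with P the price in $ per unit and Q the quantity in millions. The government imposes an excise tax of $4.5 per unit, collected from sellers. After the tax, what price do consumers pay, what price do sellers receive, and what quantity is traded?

Without the tax, 420 − 3P = 6P − 228 gives 9P = 648, so P* = $72 and Q* = 204.
With the tax collected from sellers, supply shifts: Qs = 6(P − 4.5) − 228.
New equilibrium: consumers pay $75, sellers receive $70.5, Q = 195. (Wedge: Pb − Ps = 4.5.)

Consumers pay $75; sellers receive $70.5; quantity = 195.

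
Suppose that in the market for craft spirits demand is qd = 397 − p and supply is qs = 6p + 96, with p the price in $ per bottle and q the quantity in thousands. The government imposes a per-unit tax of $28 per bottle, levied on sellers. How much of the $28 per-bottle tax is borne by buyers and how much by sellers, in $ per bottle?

Without the tax, 397 − p = 6p + 96 gives 7p = 301, so p* = $43 and q* = 354.
With the tax collected from sellers, supply shifts: qs = 6(p − 28) + 96.
Solving gives q = 330 with buyers paying $67 and sellers receiving $39 (the $28 wedge).
Burden on buyers: $24; on sellers: $4. (They sum to $28.)
The less price-elastic side of the market bears the larger share of a per-unit tax.

Buyers bear $24 per bottle; sellers bear $4 per bottle.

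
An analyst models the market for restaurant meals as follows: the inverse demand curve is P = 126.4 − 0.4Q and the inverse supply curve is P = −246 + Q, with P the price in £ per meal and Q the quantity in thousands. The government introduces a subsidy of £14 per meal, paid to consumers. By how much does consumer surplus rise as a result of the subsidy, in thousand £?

Consumer surplus rises by £1084 thousand.

Inverting to Q(P) form: Qd = 316 − 2.5P; Qs = P + 246.
Without the subsidy, 316 − 2.5P = P + 246 gives 3.5P = 70, so P* = £20 and Q* = 266.
With a per-unit subsidy paid to consumers, each effectively pays P − 14, so demand becomes Qd = 316 − 2.5(P − 14).
New equilibrium: consumers pay £16, producers receive £30, Q = 276. (Wedge: Pb − Ps = −14.)
ΔCS is the trapezoid between Q = 276 and Q = 266 of height £4: ½ · (266 + 276) · 4 = £1084.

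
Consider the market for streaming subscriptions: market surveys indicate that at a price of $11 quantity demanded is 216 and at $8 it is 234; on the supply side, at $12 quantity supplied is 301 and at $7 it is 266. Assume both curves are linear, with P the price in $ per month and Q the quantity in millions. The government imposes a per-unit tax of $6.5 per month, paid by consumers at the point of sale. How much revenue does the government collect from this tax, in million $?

Demand slope: (234 − 216)/(8 − 11) = -6, so Qd = 282 − 6P.
Supply slope: (266 − 301)/(7 − 12) = 7, so Qs = 7P + 217.
Before the tax: set 282 − 6P = 7P + 217 → P* = $5, Q* = 252.
With the tax collected from consumers, demand (in seller-price terms) shifts: Qd = 282 − 6(P + 6.5).
Solving gives Q = 231 with consumers paying $8.5 and suppliers receiving $2 (the $6.5 wedge).
Revenue = t · Q = 6.5 · 231 = $1501.5.

Tax revenue = $1501.5 million.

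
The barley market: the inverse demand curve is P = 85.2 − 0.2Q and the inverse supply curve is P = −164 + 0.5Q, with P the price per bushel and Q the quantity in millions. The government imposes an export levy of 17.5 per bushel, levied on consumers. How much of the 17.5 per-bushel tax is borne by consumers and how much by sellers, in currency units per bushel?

Consumers bear 5 per bushel; sellers bear 12.5 per bushel.

Inverting to Q(P) form: Qd = 426 − 5P; Qs = 2P + 328.
Before the tax: set 426 − 5P = 2P + 328 → P* = 14, Q* = 356.
With the tax collected from consumers, demand (in seller-price terms) shifts: Qd = 426 − 5(P + 17.5).
New equilibrium: consumers pay 19, sellers receive 1.5, Q = 331. (Wedge: Pb − Ps = 17.5.)
Burden on consumers: 5; on sellers: 12.5. (They sum to 17.5.)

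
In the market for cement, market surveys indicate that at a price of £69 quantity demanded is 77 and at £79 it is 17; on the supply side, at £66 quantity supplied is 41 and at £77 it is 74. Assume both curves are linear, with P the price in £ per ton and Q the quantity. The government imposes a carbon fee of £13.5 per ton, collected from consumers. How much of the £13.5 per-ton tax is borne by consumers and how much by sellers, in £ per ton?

Demand slope: (17 − 77)/(79 − 69) = -6, so Qd = 491 − 6P.
Supply slope: (74 − 41)/(77 − 66) = 3, so Qs = 3P − 157.
Before the tax: set 491 − 6P = 3P − 157 → P* = £72, Q* = 59.
With the tax collected from consumers, demand (in seller-price terms) shifts: Qd = 491 − 6(P + 13.5).
Solving gives Q = 32 with consumers paying £76.5 and sellers receiving £63 (the £13.5 wedge).
Burden on consumers: £4.5; on sellers: £9. (They sum to £13.5.)

Consumers bear £4.5 per ton; sellers bear £9 per ton.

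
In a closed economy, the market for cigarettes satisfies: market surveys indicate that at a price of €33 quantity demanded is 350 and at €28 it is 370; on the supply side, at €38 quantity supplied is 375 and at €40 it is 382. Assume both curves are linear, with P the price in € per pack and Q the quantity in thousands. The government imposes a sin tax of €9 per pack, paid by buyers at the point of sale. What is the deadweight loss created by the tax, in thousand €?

Deadweight loss = €75.6 thousand.

Demand slope: (370 − 350)/(28 − 33) = -4, so Qd = 482 − 4P.
Supply slope: (382 − 375)/(40 − 38) = 3.5, so Qs = 3.5P + 242.
Without the tax, 482 − 4P = 3.5P + 242 gives 7.5P = 240, so P* = €32 and Q* = 354.
With the tax collected from buyers, demand (in seller-price terms) shifts: Qd = 482 − 4(P + 9).
Solving gives Q = 337.2 with buyers paying €36.2 and sellers receiving €27.2 (the €9 wedge).
Quantity falls by |ΔQ| = |354 − 337.2| = 16.8.
DWL = ½ · t · |ΔQ| = ½ · 9 · 16.8 = €75.6.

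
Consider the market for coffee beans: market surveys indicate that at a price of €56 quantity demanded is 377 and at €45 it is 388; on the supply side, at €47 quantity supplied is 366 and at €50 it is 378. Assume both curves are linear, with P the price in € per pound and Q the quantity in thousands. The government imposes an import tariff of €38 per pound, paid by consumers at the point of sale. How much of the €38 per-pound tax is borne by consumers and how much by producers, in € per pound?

Demand slope: (388 − 377)/(45 − 56) = -1, so Qd = 433 − P.
Supply slope: (378 − 366)/(50 − 47) = 4, so Qs = 4P + 178.
Before the tax: set 433 − P = 4P + 178 → P* = €51, Q* = 382.
With the tax collected from consumers, demand (in seller-price terms) shifts: Qd = 433 − (P + 38).
Solving gives Q = 351.6 with consumers paying €81.4 and producers receiving €43.4 (the €38 wedge).
Burden on consumers: €30.4; on producers: €7.6. (They sum to €38.)

Consumers bear €30.4 per pound; producers bear €7.6 per pound.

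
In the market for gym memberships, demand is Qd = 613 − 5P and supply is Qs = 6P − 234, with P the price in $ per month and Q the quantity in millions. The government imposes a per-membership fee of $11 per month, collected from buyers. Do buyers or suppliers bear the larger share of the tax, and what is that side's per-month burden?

Before the tax: set 613 − 5P = 6P − 234 → P* = $77, Q* = 228.
With the tax collected from buyers, demand (in seller-price terms) shifts: Qd = 613 − 5(P + 11).
New equilibrium: buyers pay $83, suppliers receive $72, Q = 198. (Wedge: Pb − Ps = 11.)
Per-month burden: buyers $6, suppliers $5.
Buyers take the larger share because demand is less price-elastic here (demand slope 5 vs supply slope 6).

Buyers bear the larger share: $6 per month.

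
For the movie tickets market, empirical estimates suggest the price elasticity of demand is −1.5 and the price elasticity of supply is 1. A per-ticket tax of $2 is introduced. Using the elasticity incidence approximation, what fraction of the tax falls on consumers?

Incidence ratio: consumers' share ≈ εs / (εs + |εd|) = 1 / (1 + 1.5) = 0.4.
Supply is the less elastic side, so consumers bear the smaller share.

Consumers' share ≈ 0.4.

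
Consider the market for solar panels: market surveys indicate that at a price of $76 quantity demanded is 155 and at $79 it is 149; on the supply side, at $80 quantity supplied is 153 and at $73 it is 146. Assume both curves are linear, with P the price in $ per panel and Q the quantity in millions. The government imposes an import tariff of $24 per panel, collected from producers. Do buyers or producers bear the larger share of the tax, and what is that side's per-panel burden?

Demand slope: (149 − 155)/(79 − 76) = -2, so Qd = 307 − 2P.
Supply slope: (146 − 153)/(73 − 80) = 1, so Qs = P + 73.
Without the tax, 307 − 2P = P + 73 gives 3P = 234, so P* = $78 and Q* = 151.
With the tax collected from producers, supply shifts: Qs = (P − 24) + 73.
New equilibrium: buyers pay $86, producers receive $62, Q = 135. (Wedge: Pb − Ps = 24.)
Per-panel burden: buyers $8, producers $16.
Producers take the larger share because supply is less price-elastic here (demand slope 2 vs supply slope 1).
The less price-elastic side of the market bears the larger share of a per-unit tax.

Producers bear the larger share: $16 per panel.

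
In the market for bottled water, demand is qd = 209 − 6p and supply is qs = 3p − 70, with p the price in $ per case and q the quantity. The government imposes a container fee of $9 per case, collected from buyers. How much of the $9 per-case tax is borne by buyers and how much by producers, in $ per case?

Buyers bear $3 per case; producers bear $6 per case.

Before the tax: set 209 − 6p = 3p − 70 → p* = $31, q* = 23.
With the tax collected from buyers, demand (in seller-price terms) shifts: qd = 209 − 6(p + 9).
Solving gives q = 5 with buyers paying $34 and producers receiving $25 (the $9 wedge).
Burden on buyers: $3; on producers: $6. (They sum to $9.)
The less price-elastic side of the market bears the larger share of a per-unit tax.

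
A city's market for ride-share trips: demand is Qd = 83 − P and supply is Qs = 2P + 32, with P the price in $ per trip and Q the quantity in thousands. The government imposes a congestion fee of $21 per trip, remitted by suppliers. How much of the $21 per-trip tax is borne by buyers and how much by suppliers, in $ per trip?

Buyers bear $14 per trip; suppliers bear $7 per trip.

Before the tax: set 83 − P = 2P + 32 → P* = $17, Q* = 66.
With the tax collected from suppliers, supply shifts: Qs = 2(P − 21) + 32.
Solving gives Q = 52 with buyers paying $31 and suppliers receiving $10 (the $21 wedge).
Burden on buyers: $14; on suppliers: $7. (They sum to $21.)
The less price-elastic side of the market bears the larger share of a per-unit tax.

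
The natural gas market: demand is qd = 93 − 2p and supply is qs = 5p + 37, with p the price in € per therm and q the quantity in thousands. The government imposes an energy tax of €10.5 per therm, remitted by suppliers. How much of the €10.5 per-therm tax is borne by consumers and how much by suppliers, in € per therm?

Consumers bear €7.5 per therm; suppliers bear €3 per therm.

Without the tax, 93 − 2p = 5p + 37 gives 7p = 56, so p* = €8 and q* = 77.
With the tax collected from suppliers, supply shifts: qs = 5(p − 10.5) + 37.
New equilibrium: consumers pay €15.5, suppliers receive €5, q = 62. (Wedge: pb − ps = 10.5.)
Burden on consumers: €7.5; on suppliers: €3. (They sum to €10.5.)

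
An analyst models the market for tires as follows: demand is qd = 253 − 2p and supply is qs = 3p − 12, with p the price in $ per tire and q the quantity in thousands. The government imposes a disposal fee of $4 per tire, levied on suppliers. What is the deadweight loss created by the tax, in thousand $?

Deadweight loss = $9.6 thousand.

Before the tax: set 253 − 2p = 3p − 12 → p* = $53, q* = 147.
With the tax collected from suppliers, supply shifts: qs = 3(p − 4) − 12.
Solving gives q = 142.2 with buyers paying $55.4 and suppliers receiving $51.4 (the $4 wedge).
Quantity falls by |ΔQ| = |147 − 142.2| = 4.8.
DWL = ½ · t · |ΔQ| = ½ · 4 · 4.8 = $9.6.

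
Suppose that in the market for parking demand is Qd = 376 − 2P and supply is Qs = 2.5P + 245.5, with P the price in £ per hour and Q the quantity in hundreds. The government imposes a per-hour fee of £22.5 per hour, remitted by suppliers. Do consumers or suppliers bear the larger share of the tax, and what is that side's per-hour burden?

Consumers bear the larger share: £12.5 per hour.

Before the tax: set 376 − 2P = 2.5P + 245.5 → P* = £29, Q* = 318.
With the tax collected from suppliers, supply shifts: Qs = 2.5(P − 22.5) + 245.5.
New equilibrium: consumers pay £41.5, suppliers receive £19, Q = 293. (Wedge: Pb − Ps = 22.5.)
Per-hour burden: consumers £12.5, suppliers £10.
Consumers take the larger share because demand is less price-elastic here (demand slope 2 vs supply slope 2.5).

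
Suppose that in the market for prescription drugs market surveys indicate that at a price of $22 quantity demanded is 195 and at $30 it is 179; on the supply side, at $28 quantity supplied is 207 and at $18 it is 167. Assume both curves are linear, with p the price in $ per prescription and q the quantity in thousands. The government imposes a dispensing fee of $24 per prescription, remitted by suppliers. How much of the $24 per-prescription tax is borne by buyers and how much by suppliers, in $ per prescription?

Buyers bear $16 per prescription; suppliers bear $8 per prescription.

Demand slope: (179 − 195)/(30 − 22) = -2, so qd = 239 − 2p.
Supply slope: (167 − 207)/(18 − 28) = 4, so qs = 4p + 95.
Before the tax: set 239 − 2p = 4p + 95 → p* = $24, q* = 191.
With the tax collected from suppliers, supply shifts: qs = 4(p − 24) + 95.
Solving gives q = 159 with buyers paying $40 and suppliers receiving $16 (the $24 wedge).
Burden on buyers: $16; on suppliers: $8. (They sum to $24.)
The less price-elastic side of the market bears the larger share of a per-unit tax.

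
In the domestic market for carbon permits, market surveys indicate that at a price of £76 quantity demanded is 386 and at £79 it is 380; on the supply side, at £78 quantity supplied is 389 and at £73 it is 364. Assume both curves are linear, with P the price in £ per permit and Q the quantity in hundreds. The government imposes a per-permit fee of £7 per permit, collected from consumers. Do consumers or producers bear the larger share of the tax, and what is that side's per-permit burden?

Demand slope: (380 − 386)/(79 − 76) = -2, so Qd = 538 − 2P.
Supply slope: (364 − 389)/(73 − 78) = 5, so Qs = 5P − 1.
Without the tax, 538 − 2P = 5P − 1 gives 7P = 539, so P* = £77 and Q* = 384.
With the tax collected from consumers, demand (in seller-price terms) shifts: Qd = 538 − 2(P + 7).
New equilibrium: consumers pay £82, producers receive £75, Q = 374. (Wedge: Pb − Ps = 7.)
Per-permit burden: consumers £5, producers £2.
Consumers take the larger share because demand is less price-elastic here (demand slope 2 vs supply slope 5).
The less price-elastic side of the market bears the larger share of a per-unit tax.

Consumers bear the larger share: £5 per permit.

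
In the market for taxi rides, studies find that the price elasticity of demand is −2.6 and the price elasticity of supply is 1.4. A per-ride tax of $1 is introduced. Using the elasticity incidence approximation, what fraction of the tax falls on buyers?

Incidence ratio: buyers' share ≈ εs / (εs + |εd|) = 1.4 / (1.4 + 2.6) = 0.35.
Supply is the less elastic side, so buyers bear the smaller share.

Buyers' share ≈ 0.35.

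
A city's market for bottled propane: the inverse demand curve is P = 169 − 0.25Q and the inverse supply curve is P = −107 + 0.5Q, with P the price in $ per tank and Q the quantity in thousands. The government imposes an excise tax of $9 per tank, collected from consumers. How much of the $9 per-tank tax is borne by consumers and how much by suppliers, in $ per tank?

Rewrite in direct form: Qd = 676 − 4P and Qs = 2P + 214.
Before the tax: set 676 − 4P = 2P + 214 → P* = $77, Q* = 368.
With the tax collected from consumers, demand (in seller-price terms) shifts: Qd = 676 − 4(P + 9).
New equilibrium: consumers pay $80, suppliers receive $71, Q = 356. (Wedge: Pb − Ps = 9.)
Burden on consumers: $3; on suppliers: $6. (They sum to $9.)

Consumers bear $3 per tank; suppliers bear $6 per tank.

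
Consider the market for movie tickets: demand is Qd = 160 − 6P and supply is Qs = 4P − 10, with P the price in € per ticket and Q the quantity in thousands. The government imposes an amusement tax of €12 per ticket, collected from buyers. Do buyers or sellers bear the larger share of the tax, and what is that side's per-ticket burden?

Sellers bear the larger share: €7.2 per ticket.

Before the tax: set 160 − 6P = 4P − 10 → P* = €17, Q* = 58.
With the tax collected from buyers, demand (in seller-price terms) shifts: Qd = 160 − 6(P + 12).
New equilibrium: buyers pay €21.8, sellers receive €9.8, Q = 29.2. (Wedge: Pb − Ps = 12.)
Per-ticket burden: buyers €4.8, sellers €7.2.
Sellers take the larger share because supply is less price-elastic here (demand slope 6 vs supply slope 4).
The less price-elastic side of the market bears the larger share of a per-unit tax.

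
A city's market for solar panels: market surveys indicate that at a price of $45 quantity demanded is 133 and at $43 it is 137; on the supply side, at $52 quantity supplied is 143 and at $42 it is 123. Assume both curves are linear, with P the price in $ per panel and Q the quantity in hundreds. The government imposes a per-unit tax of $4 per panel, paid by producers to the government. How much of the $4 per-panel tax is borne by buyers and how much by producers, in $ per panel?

Demand slope: (137 − 133)/(43 − 45) = -2, so Qd = 223 − 2P.
Supply slope: (123 − 143)/(42 − 52) = 2, so Qs = 2P + 39.
Without the tax, 223 − 2P = 2P + 39 gives 4P = 184, so P* = $46 and Q* = 131.
With the tax collected from producers, supply shifts: Qs = 2(P − 4) + 39.
Solving gives Q = 127 with buyers paying $48 and producers receiving $44 (the $4 wedge).
Burden on buyers: $2; on producers: $2. (They sum to $4.)
The less price-elastic side of the market bears the larger share of a per-unit tax.

Buyers bear $2 per panel; producers bear $2 per panel.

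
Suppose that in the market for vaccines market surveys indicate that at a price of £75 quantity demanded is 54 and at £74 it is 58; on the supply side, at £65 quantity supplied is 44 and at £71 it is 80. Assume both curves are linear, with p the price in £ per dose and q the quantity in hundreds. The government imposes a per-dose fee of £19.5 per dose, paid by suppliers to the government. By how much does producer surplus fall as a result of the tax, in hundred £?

Producer surplus falls by £394.68 hundred.

Demand slope: (58 − 54)/(74 − 75) = -4, so qd = 354 − 4p.
Supply slope: (80 − 44)/(71 − 65) = 6, so qs = 6p − 346.
Without the tax, 354 − 4p = 6p − 346 gives 10p = 700, so p* = £70 and q* = 74.
With the tax collected from suppliers, supply shifts: qs = 6(p − 19.5) − 346.
New equilibrium: buyers pay £81.7, suppliers receive £62.2, q = 27.2. (Wedge: pb − ps = 19.5.)
ΔPS is the trapezoid between Q = 27.2 and Q = 74 of height £7.8: ½ · (74 + 27.2) · 7.8 = £394.68.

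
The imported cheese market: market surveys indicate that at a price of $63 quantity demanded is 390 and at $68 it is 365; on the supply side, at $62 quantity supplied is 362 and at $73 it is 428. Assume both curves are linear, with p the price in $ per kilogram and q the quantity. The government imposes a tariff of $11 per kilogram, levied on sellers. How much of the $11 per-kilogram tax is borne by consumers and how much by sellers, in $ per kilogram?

Consumers bear $6 per kilogram; sellers bear $5 per kilogram.

Demand slope: (365 − 390)/(68 − 63) = -5, so qd = 705 − 5p.
Supply slope: (428 − 362)/(73 − 62) = 6, so qs = 6p − 10.
Before the tax: set 705 − 5p = 6p − 10 → p* = $65, q* = 380.
With the tax collected from sellers, supply shifts: qs = 6(p − 11) − 10.
Solving gives q = 350 with consumers paying $71 and sellers receiving $60 (the $11 wedge).
Burden on consumers: $6; on sellers: $5. (They sum to $11.)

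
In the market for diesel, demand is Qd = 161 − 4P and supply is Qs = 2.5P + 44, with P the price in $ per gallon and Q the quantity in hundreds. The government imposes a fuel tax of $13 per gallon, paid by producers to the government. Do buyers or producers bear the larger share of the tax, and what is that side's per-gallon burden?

Producers bear the larger share: $8 per gallon.

Without the tax, 161 − 4P = 2.5P + 44 gives 6.5P = 117, so P* = $18 and Q* = 89.
With the tax collected from producers, supply shifts: Qs = 2.5(P − 13) + 44.
Solving gives Q = 69 with buyers paying $23 and producers receiving $10 (the $13 wedge).
Per-gallon burden: buyers $5, producers $8.
Producers take the larger share because supply is less price-elastic here (demand slope 4 vs supply slope 2.5).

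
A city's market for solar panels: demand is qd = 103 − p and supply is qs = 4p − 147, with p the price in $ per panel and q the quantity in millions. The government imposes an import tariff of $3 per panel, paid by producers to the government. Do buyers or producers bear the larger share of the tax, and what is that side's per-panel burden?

Buyers bear the larger share: $2.4 per panel.

Without the tax, 103 − p = 4p − 147 gives 5p = 250, so p* = $50 and q* = 53.
With the tax collected from producers, supply shifts: qs = 4(p − 3) − 147.
Solving gives q = 50.6 with buyers paying $52.4 and producers receiving $49.4 (the $3 wedge).
Per-panel burden: buyers $2.4, producers $0.6.
Buyers take the larger share because demand is less price-elastic here (demand slope 1 vs supply slope 4).
The less price-elastic side of the market bears the larger share of a per-unit tax.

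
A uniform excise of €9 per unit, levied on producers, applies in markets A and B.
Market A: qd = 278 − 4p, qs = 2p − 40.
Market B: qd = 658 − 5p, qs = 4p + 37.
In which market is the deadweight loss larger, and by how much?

Market A: pre-tax p* = €53, q* = 66; post-tax q = 54; deadweight loss = €54.
Market B: pre-tax p* = €69, q* = 313; post-tax q = 293; deadweight loss = €90.
Difference: €54 vs €90 → market B is larger by €36.

Market B, by €36.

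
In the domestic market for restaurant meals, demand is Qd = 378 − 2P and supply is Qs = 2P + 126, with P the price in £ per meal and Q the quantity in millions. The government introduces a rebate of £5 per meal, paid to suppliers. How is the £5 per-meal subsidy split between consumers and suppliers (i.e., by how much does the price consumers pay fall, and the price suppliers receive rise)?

Consumers gain £2.5 per meal; suppliers gain £2.5 per meal.

Without the subsidy, 378 − 2P = 2P + 126 gives 4P = 252, so P* = £63 and Q* = 252.
With a per-unit subsidy paid to suppliers, each receives P + 5 per unit sold, so supply becomes Qs = 2(P + 5) + 126.
New equilibrium: consumers pay £60.5, suppliers receive £65.5, Q = 257. (Wedge: Pb − Ps = −5.)
Gain to consumers: £2.5; to suppliers: £2.5. (They sum to £5.)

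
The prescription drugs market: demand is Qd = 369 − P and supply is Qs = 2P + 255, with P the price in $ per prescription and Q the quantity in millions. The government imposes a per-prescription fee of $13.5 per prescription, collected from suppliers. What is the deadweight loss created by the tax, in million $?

Before the tax: set 369 − P = 2P + 255 → P* = $38, Q* = 331.
With the tax collected from suppliers, supply shifts: Qs = 2(P − 13.5) + 255.
Solving gives Q = 322 with buyers paying $47 and suppliers receiving $33.5 (the $13.5 wedge).
Quantity falls by |ΔQ| = |331 − 322| = 9.
DWL = ½ · t · |ΔQ| = ½ · 13.5 · 9 = $60.75.

Deadweight loss = $60.75 million.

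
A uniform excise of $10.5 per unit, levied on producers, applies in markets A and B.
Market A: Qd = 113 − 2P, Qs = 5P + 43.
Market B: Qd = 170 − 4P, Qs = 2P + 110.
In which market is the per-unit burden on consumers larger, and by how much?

Market A, by $4.

Market A: pre-tax P* = $10, Q* = 93; post-tax Q = 78; per-unit burden on consumers = $7.5.
Market B: pre-tax P* = $10, Q* = 130; post-tax Q = 116; per-unit burden on consumers = $3.5.
Difference: $7.5 vs $3.5 → market A is larger by $4.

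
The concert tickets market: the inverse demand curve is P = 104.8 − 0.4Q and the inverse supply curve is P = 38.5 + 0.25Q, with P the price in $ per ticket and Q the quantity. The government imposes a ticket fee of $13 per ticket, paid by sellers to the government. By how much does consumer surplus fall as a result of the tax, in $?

Consumer surplus falls by $736.

Rewrite in direct form: Qd = 262 − 2.5P and Qs = 4P − 154.
Before the tax: set 262 − 2.5P = 4P − 154 → P* = $64, Q* = 102.
With the tax collected from sellers, supply shifts: Qs = 4(P − 13) − 154.
New equilibrium: consumers pay $72, sellers receive $59, Q = 82. (Wedge: Pb − Ps = 13.)
ΔCS is the trapezoid between Q = 82 and Q = 102 of height $8: ½ · (102 + 82) · 8 = $736.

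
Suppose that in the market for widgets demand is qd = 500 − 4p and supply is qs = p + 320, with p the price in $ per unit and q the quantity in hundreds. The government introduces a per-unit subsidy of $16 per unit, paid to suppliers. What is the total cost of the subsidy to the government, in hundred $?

Before the subsidy: set 500 − 4p = p + 320 → p* = $36, q* = 356.
With a per-unit subsidy paid to suppliers, each receives p + 16 per unit sold, so supply becomes qs = (p + 16) + 320.
New equilibrium: consumers pay $32.8, suppliers receive $48.8, q = 368.8. (Wedge: pb − ps = −16.)
Outlay = t · Q = 16 · 368.8 = $5900.8.

Government outlay = $5900.8 hundred.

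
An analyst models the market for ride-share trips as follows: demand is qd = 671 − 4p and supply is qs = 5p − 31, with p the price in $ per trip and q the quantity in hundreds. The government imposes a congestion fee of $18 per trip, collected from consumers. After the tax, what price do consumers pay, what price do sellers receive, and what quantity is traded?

Consumers pay $88; sellers receive $70; quantity = 319.

Without the tax, 671 − 4p = 5p − 31 gives 9p = 702, so p* = $78 and q* = 359.
With the tax collected from consumers, demand (in seller-price terms) shifts: qd = 671 − 4(p + 18).
Solving gives q = 319 with consumers paying $88 and sellers receiving $70 (the $18 wedge).
The less price-elastic side of the market bears the larger share of a per-unit tax.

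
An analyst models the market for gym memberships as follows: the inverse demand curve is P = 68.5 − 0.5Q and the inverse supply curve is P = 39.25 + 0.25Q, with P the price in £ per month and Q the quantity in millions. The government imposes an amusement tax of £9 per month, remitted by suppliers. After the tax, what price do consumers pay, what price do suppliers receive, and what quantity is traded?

Consumers pay £55; suppliers receive £46; quantity = 27.

Inverting to Q(P) form: Qd = 137 − 2P; Qs = 4P − 157.
Before the tax: set 137 − 2P = 4P − 157 → P* = £49, Q* = 39.
With the tax collected from suppliers, supply shifts: Qs = 4(P − 9) − 157.
Solving gives Q = 27 with consumers paying £55 and suppliers receiving £46 (the £9 wedge).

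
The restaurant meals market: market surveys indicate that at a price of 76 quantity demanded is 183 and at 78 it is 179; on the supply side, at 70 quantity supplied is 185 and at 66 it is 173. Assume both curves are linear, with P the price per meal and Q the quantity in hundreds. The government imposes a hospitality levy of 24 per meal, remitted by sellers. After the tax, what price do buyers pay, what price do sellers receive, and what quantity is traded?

Demand slope: (179 − 183)/(78 − 76) = -2, so Qd = 335 − 2P.
Supply slope: (173 − 185)/(66 − 70) = 3, so Qs = 3P − 25.
Before the tax: set 335 − 2P = 3P − 25 → P* = 72, Q* = 191.
With the tax collected from sellers, supply shifts: Qs = 3(P − 24) − 25.
Solving gives Q = 162.2 with buyers paying 86.4 and sellers receiving 62.4 (the 24 wedge).

Buyers pay 86.4; sellers receive 62.4; quantity = 162.2.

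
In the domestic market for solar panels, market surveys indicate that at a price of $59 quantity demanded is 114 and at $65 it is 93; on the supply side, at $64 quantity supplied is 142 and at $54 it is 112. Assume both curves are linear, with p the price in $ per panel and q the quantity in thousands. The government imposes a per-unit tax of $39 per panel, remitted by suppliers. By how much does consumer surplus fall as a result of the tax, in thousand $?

Demand slope: (93 − 114)/(65 − 59) = -3.5, so qd = 320.5 − 3.5p.
Supply slope: (112 − 142)/(54 − 64) = 3, so qs = 3p − 50.
Before the tax: set 320.5 − 3.5p = 3p − 50 → p* = $57, q* = 121.
With the tax collected from suppliers, supply shifts: qs = 3(p − 39) − 50.
Solving gives q = 58 with buyers paying $75 and suppliers receiving $36 (the $39 wedge).
ΔCS is the trapezoid between Q = 58 and Q = 121 of height $18: ½ · (121 + 58) · 18 = $1611.

Consumer surplus falls by $1611 thousand.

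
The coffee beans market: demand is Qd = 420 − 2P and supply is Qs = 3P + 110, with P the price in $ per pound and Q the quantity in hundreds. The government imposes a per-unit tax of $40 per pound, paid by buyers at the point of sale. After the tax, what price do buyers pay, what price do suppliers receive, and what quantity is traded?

Buyers pay $86; suppliers receive $46; quantity = 248.

Before the tax: set 420 − 2P = 3P + 110 → P* = $62, Q* = 296.
With the tax collected from buyers, demand (in seller-price terms) shifts: Qd = 420 − 2(P + 40).
New equilibrium: buyers pay $86, suppliers receive $46, Q = 248. (Wedge: Pb − Ps = 40.)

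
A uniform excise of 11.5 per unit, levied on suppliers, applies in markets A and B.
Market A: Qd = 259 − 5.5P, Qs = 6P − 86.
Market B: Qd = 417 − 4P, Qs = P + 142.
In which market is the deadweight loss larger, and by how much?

Market A, by 136.85.

Market A: pre-tax P* = 30, Q* = 94; post-tax Q = 61; deadweight loss = 189.75.
Market B: pre-tax P* = 55, Q* = 197; post-tax Q = 187.8; deadweight loss = 52.9.
Difference: 189.75 vs 52.9 → market A is larger by 136.85.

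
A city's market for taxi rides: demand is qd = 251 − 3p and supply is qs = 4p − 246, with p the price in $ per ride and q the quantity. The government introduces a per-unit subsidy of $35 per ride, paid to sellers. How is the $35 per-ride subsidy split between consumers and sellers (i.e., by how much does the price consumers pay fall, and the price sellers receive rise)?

Consumers gain $20 per ride; sellers gain $15 per ride.

Before the subsidy: set 251 − 3p = 4p − 246 → p* = $71, q* = 38.
With a per-unit subsidy paid to sellers, each receives p + 35 per unit sold, so supply becomes qs = 4(p + 35) − 246.
New equilibrium: consumers pay $51, sellers receive $86, q = 98. (Wedge: pb − ps = −35.)
Gain to consumers: $20; to sellers: $15. (They sum to $35.)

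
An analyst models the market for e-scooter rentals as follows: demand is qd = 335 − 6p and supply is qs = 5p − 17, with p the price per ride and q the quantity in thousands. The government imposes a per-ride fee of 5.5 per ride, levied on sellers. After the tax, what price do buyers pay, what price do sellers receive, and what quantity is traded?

Before the tax: set 335 − 6p = 5p − 17 → p* = 32, q* = 143.
With the tax collected from sellers, supply shifts: qs = 5(p − 5.5) − 17.
Solving gives q = 128 with buyers paying 34.5 and sellers receiving 29 (the 5.5 wedge).

Buyers pay 34.5; sellers receive 29; quantity = 128.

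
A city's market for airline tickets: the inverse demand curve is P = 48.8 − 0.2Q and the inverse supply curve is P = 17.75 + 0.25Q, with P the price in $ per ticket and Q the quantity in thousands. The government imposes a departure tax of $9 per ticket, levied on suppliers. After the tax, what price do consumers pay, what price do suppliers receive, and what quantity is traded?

Inverting to Q(P) form: Qd = 244 − 5P; Qs = 4P − 71.
Without the tax, 244 − 5P = 4P − 71 gives 9P = 315, so P* = $35 and Q* = 69.
With the tax collected from suppliers, supply shifts: Qs = 4(P − 9) − 71.
Solving gives Q = 49 with consumers paying $39 and suppliers receiving $30 (the $9 wedge).
The less price-elastic side of the market bears the larger share of a per-unit tax.

Consumers pay $39; suppliers receive $30; quantity = 49.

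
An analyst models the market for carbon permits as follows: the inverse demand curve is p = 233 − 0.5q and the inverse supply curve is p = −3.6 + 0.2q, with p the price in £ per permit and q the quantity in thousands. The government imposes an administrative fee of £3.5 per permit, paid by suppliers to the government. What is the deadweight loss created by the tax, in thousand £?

Rewrite in direct form: qd = 466 − 2p and qs = 5p + 18.
Before the tax: set 466 − 2p = 5p + 18 → p* = £64, q* = 338.
With the tax collected from suppliers, supply shifts: qs = 5(p − 3.5) + 18.
Solving gives q = 333 with consumers paying £66.5 and suppliers receiving £63 (the £3.5 wedge).
Quantity falls by |ΔQ| = |338 − 333| = 5.
DWL = ½ · t · |ΔQ| = ½ · 3.5 · 5 = £8.75.

Deadweight loss = £8.75 thousand.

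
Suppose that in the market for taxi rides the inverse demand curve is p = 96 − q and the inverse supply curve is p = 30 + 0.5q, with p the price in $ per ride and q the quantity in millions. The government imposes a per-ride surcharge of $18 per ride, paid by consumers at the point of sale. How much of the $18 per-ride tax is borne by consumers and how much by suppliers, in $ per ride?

Inverting to q(p) form: qd = 96 − p; qs = 2p − 60.
Without the tax, 96 − p = 2p − 60 gives 3p = 156, so p* = $52 and q* = 44.
With the tax collected from consumers, demand (in seller-price terms) shifts: qd = 96 − (p + 18).
New equilibrium: consumers pay $64, suppliers receive $46, q = 32. (Wedge: pb − ps = 18.)
Burden on consumers: $12; on suppliers: $6. (They sum to $18.)
The less price-elastic side of the market bears the larger share of a per-unit tax.

Consumers bear $12 per ride; suppliers bear $6 per ride.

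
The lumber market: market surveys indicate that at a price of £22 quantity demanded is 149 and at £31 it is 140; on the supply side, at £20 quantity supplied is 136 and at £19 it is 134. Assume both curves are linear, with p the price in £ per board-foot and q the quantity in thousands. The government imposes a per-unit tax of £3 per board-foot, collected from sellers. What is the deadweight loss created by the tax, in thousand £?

Demand slope: (140 − 149)/(31 − 22) = -1, so qd = 171 − p.
Supply slope: (134 − 136)/(19 − 20) = 2, so qs = 2p + 96.
Without the tax, 171 − p = 2p + 96 gives 3p = 75, so p* = £25 and q* = 146.
With the tax collected from sellers, supply shifts: qs = 2(p − 3) + 96.
New equilibrium: consumers pay £27, sellers receive £24, q = 144. (Wedge: pb − ps = 3.)
Quantity falls by |ΔQ| = |146 − 144| = 2.
DWL = ½ · t · |ΔQ| = ½ · 3 · 2 = £3.

Deadweight loss = £3 thousand.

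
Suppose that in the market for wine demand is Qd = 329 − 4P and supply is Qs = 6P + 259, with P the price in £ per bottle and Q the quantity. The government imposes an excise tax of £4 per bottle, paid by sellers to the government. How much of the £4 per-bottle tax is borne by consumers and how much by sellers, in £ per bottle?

Without the tax, 329 − 4P = 6P + 259 gives 10P = 70, so P* = £7 and Q* = 301.
With the tax collected from sellers, supply shifts: Qs = 6(P − 4) + 259.
New equilibrium: consumers pay £9.4, sellers receive £5.4, Q = 291.4. (Wedge: Pb − Ps = 4.)
Burden on consumers: £2.4; on sellers: £1.6. (They sum to £4.)
The less price-elastic side of the market bears the larger share of a per-unit tax.

Consumers bear £2.4 per bottle; sellers bear £1.6 per bottle.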